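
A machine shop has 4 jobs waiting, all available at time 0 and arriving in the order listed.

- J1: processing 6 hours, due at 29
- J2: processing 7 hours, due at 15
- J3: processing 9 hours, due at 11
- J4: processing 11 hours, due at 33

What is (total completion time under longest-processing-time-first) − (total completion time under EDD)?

11

LPT (decreasing processing time): J4 J3 J2 J1.
J4: 0→11
J3: 11→20
J2: 20→27
J1: 27→33
Sum = 11+20+27+33 = 91.
EDD (increasing due date): J3 J2 J1 J4.
J3: 0→9
J2: 9→16
J1: 16→22
J4: 22→33
Sum = 9+16+22+33 = 80.
Difference = 91 − 80 = 11.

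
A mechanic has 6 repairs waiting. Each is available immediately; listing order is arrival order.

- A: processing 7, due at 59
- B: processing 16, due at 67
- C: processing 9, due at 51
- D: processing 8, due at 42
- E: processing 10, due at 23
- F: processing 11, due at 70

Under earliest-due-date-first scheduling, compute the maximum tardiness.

0

EDD (increasing due date): E D C A B F.
E: 0→10, due 23, tardiness 0
D: 10→18, due 42, tardiness 0
C: 18→27, due 51, tardiness 0
A: 27→34, due 59, tardiness 0
B: 34→50, due 67, tardiness 0
F: 50→61, due 70, tardiness 0
Maximum = 0.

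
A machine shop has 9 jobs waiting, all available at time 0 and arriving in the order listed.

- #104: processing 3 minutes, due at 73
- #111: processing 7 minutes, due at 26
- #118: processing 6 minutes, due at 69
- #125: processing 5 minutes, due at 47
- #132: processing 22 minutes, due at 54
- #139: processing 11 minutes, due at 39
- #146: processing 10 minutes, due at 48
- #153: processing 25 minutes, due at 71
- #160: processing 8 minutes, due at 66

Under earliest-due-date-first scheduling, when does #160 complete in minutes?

63

EDD (increasing due date): #111 #139 #125 #146 #132 #160 #118 #153 #104.
#111: 0→7
#139: 7→18
#125: 18→23
#146: 23→33
#132: 33→55
#160: 55→63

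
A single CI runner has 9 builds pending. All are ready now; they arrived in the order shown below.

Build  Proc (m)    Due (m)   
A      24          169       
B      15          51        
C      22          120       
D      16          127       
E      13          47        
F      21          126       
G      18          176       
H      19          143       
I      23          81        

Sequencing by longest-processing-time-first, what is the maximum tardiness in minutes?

124

LPT (decreasing processing time): A I C F H G D B E.
A: 0→24, due 169, tardiness 0
I: 24→47, due 81, tardiness 0
C: 47→69, due 120, tardiness 0
F: 69→90, due 126, tardiness 0
H: 90→109, due 143, tardiness 0
G: 109→127, due 176, tardiness 0
D: 127→143, due 127, tardiness 16
B: 143→158, due 51, tardiness 107
E: 158→171, due 47, tardiness 124
Maximum = 124.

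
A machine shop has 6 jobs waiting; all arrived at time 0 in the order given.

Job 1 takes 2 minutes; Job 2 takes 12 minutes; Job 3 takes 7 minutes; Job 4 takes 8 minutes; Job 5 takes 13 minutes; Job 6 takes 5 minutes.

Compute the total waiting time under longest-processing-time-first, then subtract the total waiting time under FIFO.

LPT (decreasing processing time): Job 5 Job 2 Job 4 Job 3 Job 6 Job 1.
Job 5: waits 0, runs 0→13
Job 2: waits 13, runs 13→25
Job 4: waits 25, runs 25→33
Job 3: waits 33, runs 33→40
Job 6: waits 40, runs 40→45
Job 1: waits 45, runs 45→47
Sum = 0+13+25+33+40+45 = 156.
FIFO (arrival order): Job 1 Job 2 Job 3 Job 4 Job 5 Job 6.
Job 1: waits 0, runs 0→2
Job 2: waits 2, runs 2→14
Job 3: waits 14, runs 14→21
Job 4: waits 21, runs 21→29
Job 5: waits 29, runs 29→42
Job 6: waits 42, runs 42→47
Sum = 0+2+14+21+29+42 = 108.
Difference = 156 − 108 = 48.

48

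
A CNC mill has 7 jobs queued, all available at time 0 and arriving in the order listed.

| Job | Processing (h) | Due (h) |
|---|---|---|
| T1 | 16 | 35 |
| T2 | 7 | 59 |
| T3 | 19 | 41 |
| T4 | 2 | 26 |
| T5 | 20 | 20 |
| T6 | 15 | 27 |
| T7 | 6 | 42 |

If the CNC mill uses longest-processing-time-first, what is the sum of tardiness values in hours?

LPT (decreasing processing time): T5 T3 T1 T6 T2 T7 T4.
T5: 0→20, due 20, tardiness 0
T3: 20→39, due 41, tardiness 0
T1: 39→55, due 35, tardiness 20
T6: 55→70, due 27, tardiness 43
T2: 70→77, due 59, tardiness 18
T7: 77→83, due 42, tardiness 41
T4: 83→85, due 26, tardiness 59
Sum = 0+0+20+43+18+41+59 = 181.

181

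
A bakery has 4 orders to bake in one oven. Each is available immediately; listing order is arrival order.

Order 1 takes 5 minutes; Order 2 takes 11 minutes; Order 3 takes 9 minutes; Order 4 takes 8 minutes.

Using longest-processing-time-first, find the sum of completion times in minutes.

92

LPT (decreasing processing time): Order 2 Order 3 Order 4 Order 1.
Order 2: 0→11
Order 3: 11→20
Order 4: 20→28
Order 1: 28→33
Sum = 11+20+28+33 = 92.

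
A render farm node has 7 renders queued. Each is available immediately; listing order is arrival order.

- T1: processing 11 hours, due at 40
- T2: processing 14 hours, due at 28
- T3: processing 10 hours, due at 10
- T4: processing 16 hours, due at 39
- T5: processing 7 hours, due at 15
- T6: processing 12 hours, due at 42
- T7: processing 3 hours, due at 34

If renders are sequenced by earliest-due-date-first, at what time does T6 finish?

73

EDD (increasing due date): T3 T5 T2 T7 T4 T1 T6.
T3: 0→10
T5: 10→17
T2: 17→31
T7: 31→34
T4: 34→50
T1: 50→61
T6: 61→73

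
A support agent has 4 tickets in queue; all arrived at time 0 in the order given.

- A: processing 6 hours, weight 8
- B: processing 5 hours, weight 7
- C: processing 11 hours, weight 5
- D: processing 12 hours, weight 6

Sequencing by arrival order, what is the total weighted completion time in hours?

FIFO (arrival order): A B C D.
A: finishes 6, weight 8, w·C = 48
B: finishes 11, weight 7, w·C = 77
C: finishes 22, weight 5, w·C = 110
D: finishes 34, weight 6, w·C = 204
Sum = 48+77+110+204 = 439.

439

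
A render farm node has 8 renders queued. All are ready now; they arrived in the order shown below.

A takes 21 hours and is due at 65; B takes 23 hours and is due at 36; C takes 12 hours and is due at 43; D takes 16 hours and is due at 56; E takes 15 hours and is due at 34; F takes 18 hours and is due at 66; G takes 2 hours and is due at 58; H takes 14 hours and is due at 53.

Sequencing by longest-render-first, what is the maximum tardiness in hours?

LPT (decreasing processing time): B A F D E H C G.
B: 0→23, due 36, tardiness 0
A: 23→44, due 65, tardiness 0
F: 44→62, due 66, tardiness 0
D: 62→78, due 56, tardiness 22
E: 78→93, due 34, tardiness 59
H: 93→107, due 53, tardiness 54
C: 107→119, due 43, tardiness 76
G: 119→121, due 58, tardiness 63
Maximum = 76.

76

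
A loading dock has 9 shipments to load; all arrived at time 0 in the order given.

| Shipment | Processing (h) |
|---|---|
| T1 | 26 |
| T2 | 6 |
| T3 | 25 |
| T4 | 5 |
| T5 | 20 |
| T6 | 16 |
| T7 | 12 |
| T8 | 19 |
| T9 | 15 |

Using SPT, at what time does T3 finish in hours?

118

SPT (increasing processing time): T4 T2 T7 T9 T6 T8 T5 T3 T1.
T4: 0→5
T2: 5→11
T7: 11→23
T9: 23→38
T6: 38→54
T8: 54→73
T5: 73→93
T3: 93→118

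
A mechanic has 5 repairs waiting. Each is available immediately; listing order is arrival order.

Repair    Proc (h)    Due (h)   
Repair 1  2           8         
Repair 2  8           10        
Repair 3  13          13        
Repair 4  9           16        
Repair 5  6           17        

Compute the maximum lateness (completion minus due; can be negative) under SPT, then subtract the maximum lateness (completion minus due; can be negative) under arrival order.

SPT (increasing processing time): Repair 1 Repair 5 Repair 2 Repair 4 Repair 3.
Repair 1: 0→2, due 8, lateness -6
Repair 5: 2→8, due 17, lateness -9
Repair 2: 8→16, due 10, lateness 6
Repair 4: 16→25, due 16, lateness 9
Repair 3: 25→38, due 13, lateness 25
Maximum = 25.
FIFO (arrival order): Repair 1 Repair 2 Repair 3 Repair 4 Repair 5.
Repair 1: 0→2, due 8, lateness -6
Repair 2: 2→10, due 10, lateness 0
Repair 3: 10→23, due 13, lateness 10
Repair 4: 23→32, due 16, lateness 16
Repair 5: 32→38, due 17, lateness 21
Maximum = 21.
Difference = 25 − 21 = 4.

4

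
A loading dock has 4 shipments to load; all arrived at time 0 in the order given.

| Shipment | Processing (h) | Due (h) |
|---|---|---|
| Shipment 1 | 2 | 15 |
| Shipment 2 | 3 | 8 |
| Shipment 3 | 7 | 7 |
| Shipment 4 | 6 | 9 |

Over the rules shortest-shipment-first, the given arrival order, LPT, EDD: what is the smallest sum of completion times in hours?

36

SPT (increasing processing time): Shipment 1 Shipment 2 Shipment 4 Shipment 3.
Shipment 1: 0→2
Shipment 2: 2→5
Shipment 4: 5→11
Shipment 3: 11→18
Sum = 2+5+11+18 = 36.
FIFO (arrival order): Shipment 1 Shipment 2 Shipment 3 Shipment 4.
Shipment 1: 0→2
Shipment 2: 2→5
Shipment 3: 5→12
Shipment 4: 12→18
Sum = 2+5+12+18 = 37.
LPT (decreasing processing time): Shipment 3 Shipment 4 Shipment 2 Shipment 1.
Shipment 3: 0→7
Shipment 4: 7→13
Shipment 2: 13→16
Shipment 1: 16→18
Sum = 7+13+16+18 = 54.
EDD (increasing due date): Shipment 3 Shipment 2 Shipment 4 Shipment 1.
Shipment 3: 0→7
Shipment 2: 7→10
Shipment 4: 10→16
Shipment 1: 16→18
Sum = 7+10+16+18 = 51.
SPT 36, FIFO 37, LPT 54, EDD 51 → minimum 36.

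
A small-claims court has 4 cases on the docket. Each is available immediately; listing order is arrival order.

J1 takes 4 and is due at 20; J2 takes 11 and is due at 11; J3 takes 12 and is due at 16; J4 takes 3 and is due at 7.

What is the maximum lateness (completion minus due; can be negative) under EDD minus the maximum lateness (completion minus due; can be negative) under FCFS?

EDD (increasing due date): J4 J2 J3 J1.
J4: 0→3, due 7, lateness -4
J2: 3→14, due 11, lateness 3
J3: 14→26, due 16, lateness 10
J1: 26→30, due 20, lateness 10
Maximum = 10.
FIFO (arrival order): J1 J2 J3 J4.
J1: 0→4, due 20, lateness -16
J2: 4→15, due 11, lateness 4
J3: 15→27, due 16, lateness 11
J4: 27→30, due 7, lateness 23
Maximum = 23.
Difference = 10 − 23 = -13.

-13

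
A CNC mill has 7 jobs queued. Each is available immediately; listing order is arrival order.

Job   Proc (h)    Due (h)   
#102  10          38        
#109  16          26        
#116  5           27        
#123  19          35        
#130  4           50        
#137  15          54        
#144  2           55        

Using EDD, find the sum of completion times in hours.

321

EDD (increasing due date): #109 #116 #123 #102 #130 #137 #144.
#109: 0→16
#116: 16→21
#123: 21→40
#102: 40→50
#130: 50→54
#137: 54→69
#144: 69→71
Sum = 16+21+40+50+54+69+71 = 321.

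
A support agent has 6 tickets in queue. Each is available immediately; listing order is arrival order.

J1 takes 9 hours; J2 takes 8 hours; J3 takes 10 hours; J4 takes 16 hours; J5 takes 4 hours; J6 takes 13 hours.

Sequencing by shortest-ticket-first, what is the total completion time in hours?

172

SPT (increasing processing time): J5 J2 J1 J3 J6 J4.
J5: 0→4
J2: 4→12
J1: 12→21
J3: 21→31
J6: 31→44
J4: 44→60
Sum = 4+12+21+31+44+60 = 172.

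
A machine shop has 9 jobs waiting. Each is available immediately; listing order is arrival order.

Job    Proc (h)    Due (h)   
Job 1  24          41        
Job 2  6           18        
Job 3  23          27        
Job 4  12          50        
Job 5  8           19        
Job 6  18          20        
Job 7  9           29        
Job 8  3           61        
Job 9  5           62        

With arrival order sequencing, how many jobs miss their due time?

8

FIFO (arrival order): Job 1 Job 2 Job 3 Job 4 Job 5 Job 6 Job 7 Job 8 Job 9.
Job 1: 0→24, due 41, tardiness 0
Job 2: 24→30, due 18, tardiness 12
Job 3: 30→53, due 27, tardiness 26
Job 4: 53→65, due 50, tardiness 15
Job 5: 65→73, due 19, tardiness 54
Job 6: 73→91, due 20, tardiness 71
Job 7: 91→100, due 29, tardiness 71
Job 8: 100→103, due 61, tardiness 42
Job 9: 103→108, due 62, tardiness 46
Late jobs: 8.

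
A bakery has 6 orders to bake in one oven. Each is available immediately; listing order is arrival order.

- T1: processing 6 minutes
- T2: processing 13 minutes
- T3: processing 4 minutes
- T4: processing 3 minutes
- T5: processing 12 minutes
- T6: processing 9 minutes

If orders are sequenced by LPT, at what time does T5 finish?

25

LPT (decreasing processing time): T2 T5 T6 T1 T3 T4.
T2: 0→13
T5: 13→25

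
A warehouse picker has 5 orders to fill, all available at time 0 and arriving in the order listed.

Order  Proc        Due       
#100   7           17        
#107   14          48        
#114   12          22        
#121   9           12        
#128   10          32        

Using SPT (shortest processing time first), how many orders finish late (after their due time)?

3

SPT (increasing processing time): #100 #121 #128 #114 #107.
#100: 0→7, due 17, tardiness 0
#121: 7→16, due 12, tardiness 4
#128: 16→26, due 32, tardiness 0
#114: 26→38, due 22, tardiness 16
#107: 38→52, due 48, tardiness 4
Late orders: 3.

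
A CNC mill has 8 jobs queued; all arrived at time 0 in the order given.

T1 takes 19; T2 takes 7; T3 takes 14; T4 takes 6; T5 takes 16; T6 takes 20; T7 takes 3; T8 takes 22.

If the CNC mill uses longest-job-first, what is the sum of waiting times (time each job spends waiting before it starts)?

495

LPT (decreasing processing time): T8 T6 T1 T5 T3 T2 T4 T7.
T8: waits 0, runs 0→22
T6: waits 22, runs 22→42
T1: waits 42, runs 42→61
T5: waits 61, runs 61→77
T3: waits 77, runs 77→91
T2: waits 91, runs 91→98
T4: waits 98, runs 98→104
T7: waits 104, runs 104→107
Sum = 0+22+42+61+77+91+98+104 = 495.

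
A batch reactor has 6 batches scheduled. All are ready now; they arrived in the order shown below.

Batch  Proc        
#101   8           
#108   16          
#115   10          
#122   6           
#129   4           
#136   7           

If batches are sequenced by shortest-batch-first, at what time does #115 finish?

35

SPT (increasing processing time): #129 #122 #136 #101 #115 #108.
#129: 0→4
#122: 4→10
#136: 10→17
#101: 17→25
#115: 25→35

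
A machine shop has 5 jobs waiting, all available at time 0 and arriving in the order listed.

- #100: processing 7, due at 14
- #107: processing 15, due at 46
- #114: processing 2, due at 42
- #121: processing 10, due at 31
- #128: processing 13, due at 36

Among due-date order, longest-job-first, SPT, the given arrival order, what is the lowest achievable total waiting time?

62

EDD (increasing due date): #100 #121 #128 #114 #107.
#100: waits 0, runs 0→7
#121: waits 7, runs 7→17
#128: waits 17, runs 17→30
#114: waits 30, runs 30→32
#107: waits 32, runs 32→47
Sum = 0+7+17+30+32 = 86.
LPT (decreasing processing time): #107 #128 #121 #100 #114.
#107: waits 0, runs 0→15
#128: waits 15, runs 15→28
#121: waits 28, runs 28→38
#100: waits 38, runs 38→45
#114: waits 45, runs 45→47
Sum = 0+15+28+38+45 = 126.
SPT (increasing processing time): #114 #100 #121 #128 #107.
#114: waits 0, runs 0→2
#100: waits 2, runs 2→9
#121: waits 9, runs 9→19
#128: waits 19, runs 19→32
#107: waits 32, runs 32→47
Sum = 0+2+9+19+32 = 62.
FIFO (arrival order): #100 #107 #114 #121 #128.
#100: waits 0, runs 0→7
#107: waits 7, runs 7→22
#114: waits 22, runs 22→24
#121: waits 24, runs 24→34
#128: waits 34, runs 34→47
Sum = 0+7+22+24+34 = 87.
EDD 86, LPT 126, SPT 62, FIFO 87 → minimum 62.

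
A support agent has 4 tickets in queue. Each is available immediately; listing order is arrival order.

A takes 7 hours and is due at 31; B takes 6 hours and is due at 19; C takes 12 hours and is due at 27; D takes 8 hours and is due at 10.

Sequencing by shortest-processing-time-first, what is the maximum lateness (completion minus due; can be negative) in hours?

11

SPT (increasing processing time): B A D C.
B: 0→6, due 19, lateness -13
A: 6→13, due 31, lateness -18
D: 13→21, due 10, lateness 11
C: 21→33, due 27, lateness 6
Maximum = 11.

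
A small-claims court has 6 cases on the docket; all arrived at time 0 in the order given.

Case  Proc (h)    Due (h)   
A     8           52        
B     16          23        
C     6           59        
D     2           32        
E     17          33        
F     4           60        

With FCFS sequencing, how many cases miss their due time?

2

FIFO (arrival order): A B C D E F.
A: 0→8, due 52, tardiness 0
B: 8→24, due 23, tardiness 1
C: 24→30, due 59, tardiness 0
D: 30→32, due 32, tardiness 0
E: 32→49, due 33, tardiness 16
F: 49→53, due 60, tardiness 0
Late cases: 2.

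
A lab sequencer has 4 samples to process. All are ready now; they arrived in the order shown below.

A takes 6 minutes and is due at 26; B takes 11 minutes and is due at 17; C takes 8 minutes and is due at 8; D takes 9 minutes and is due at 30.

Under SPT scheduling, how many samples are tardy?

2

SPT (increasing processing time): A C D B.
A: 0→6, due 26, tardiness 0
C: 6→14, due 8, tardiness 6
D: 14→23, due 30, tardiness 0
B: 23→34, due 17, tardiness 17
Late samples: 2.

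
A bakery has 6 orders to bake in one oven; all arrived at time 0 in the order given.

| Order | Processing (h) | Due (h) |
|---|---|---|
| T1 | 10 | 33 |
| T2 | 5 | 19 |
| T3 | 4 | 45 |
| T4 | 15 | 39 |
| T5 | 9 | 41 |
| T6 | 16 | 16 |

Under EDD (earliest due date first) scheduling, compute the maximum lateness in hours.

EDD (increasing due date): T6 T2 T1 T4 T5 T3.
T6: 0→16, due 16, lateness 0
T2: 16→21, due 19, lateness 2
T1: 21→31, due 33, lateness -2
T4: 31→46, due 39, lateness 7
T5: 46→55, due 41, lateness 14
T3: 55→59, due 45, lateness 14
Maximum = 14.

14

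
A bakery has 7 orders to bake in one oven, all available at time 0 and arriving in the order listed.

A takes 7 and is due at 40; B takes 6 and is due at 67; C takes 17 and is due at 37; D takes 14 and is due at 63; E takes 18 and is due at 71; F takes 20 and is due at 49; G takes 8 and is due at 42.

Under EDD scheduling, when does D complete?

66

EDD (increasing due date): C A G F D B E.
C: 0→17
A: 17→24
G: 24→32
F: 32→52
D: 52→66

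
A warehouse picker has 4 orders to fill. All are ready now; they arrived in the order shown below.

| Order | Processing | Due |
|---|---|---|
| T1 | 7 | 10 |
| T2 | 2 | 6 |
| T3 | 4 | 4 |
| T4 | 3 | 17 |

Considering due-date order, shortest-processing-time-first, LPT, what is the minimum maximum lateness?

3

EDD (increasing due date): T3 T2 T1 T4.
T3: 0→4, due 4, lateness 0
T2: 4→6, due 6, lateness 0
T1: 6→13, due 10, lateness 3
T4: 13→16, due 17, lateness -1
Maximum = 3.
SPT (increasing processing time): T2 T4 T3 T1.
T2: 0→2, due 6, lateness -4
T4: 2→5, due 17, lateness -12
T3: 5→9, due 4, lateness 5
T1: 9→16, due 10, lateness 6
Maximum = 6.
LPT (decreasing processing time): T1 T3 T4 T2.
T1: 0→7, due 10, lateness -3
T3: 7→11, due 4, lateness 7
T4: 11→14, due 17, lateness -3
T2: 14→16, due 6, lateness 10
Maximum = 10.
EDD 3, SPT 6, LPT 10 → minimum 3.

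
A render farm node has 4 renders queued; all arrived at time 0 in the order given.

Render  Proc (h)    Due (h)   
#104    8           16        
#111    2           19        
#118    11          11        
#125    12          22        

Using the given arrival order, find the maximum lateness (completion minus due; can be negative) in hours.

FIFO (arrival order): #104 #111 #118 #125.
#104: 0→8, due 16, lateness -8
#111: 8→10, due 19, lateness -9
#118: 10→21, due 11, lateness 10
#125: 21→33, due 22, lateness 11
Maximum = 11.

11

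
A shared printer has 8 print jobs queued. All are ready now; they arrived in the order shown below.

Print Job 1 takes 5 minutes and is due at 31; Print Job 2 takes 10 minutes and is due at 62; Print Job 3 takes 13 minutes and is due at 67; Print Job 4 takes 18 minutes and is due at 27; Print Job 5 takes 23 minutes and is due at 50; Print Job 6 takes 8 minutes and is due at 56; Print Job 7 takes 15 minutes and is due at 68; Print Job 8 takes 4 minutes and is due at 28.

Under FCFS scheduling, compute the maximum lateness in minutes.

68

FIFO (arrival order): Print Job 1 Print Job 2 Print Job 3 Print Job 4 Print Job 5 Print Job 6 Print Job 7 Print Job 8.
Print Job 1: 0→5, due 31, lateness -26
Print Job 2: 5→15, due 62, lateness -47
Print Job 3: 15→28, due 67, lateness -39
Print Job 4: 28→46, due 27, lateness 19
Print Job 5: 46→69, due 50, lateness 19
Print Job 6: 69→77, due 56, lateness 21
Print Job 7: 77→92, due 68, lateness 24
Print Job 8: 92→96, due 28, lateness 68
Maximum = 68.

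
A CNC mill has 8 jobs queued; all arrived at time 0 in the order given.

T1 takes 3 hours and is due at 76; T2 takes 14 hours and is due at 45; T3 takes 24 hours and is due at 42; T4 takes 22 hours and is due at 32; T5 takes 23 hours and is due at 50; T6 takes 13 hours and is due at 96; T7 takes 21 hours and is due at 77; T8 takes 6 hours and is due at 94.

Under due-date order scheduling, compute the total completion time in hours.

EDD (increasing due date): T4 T3 T2 T5 T1 T7 T8 T6.
T4: 0→22
T3: 22→46
T2: 46→60
T5: 60→83
T1: 83→86
T7: 86→107
T8: 107→113
T6: 113→126
Sum = 22+46+60+83+86+107+113+126 = 643.

643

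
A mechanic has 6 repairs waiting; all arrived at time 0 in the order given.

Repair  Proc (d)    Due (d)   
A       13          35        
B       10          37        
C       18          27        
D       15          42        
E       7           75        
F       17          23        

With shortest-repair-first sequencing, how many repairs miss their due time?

3

SPT (increasing processing time): E B A D F C.
E: 0→7, due 75, tardiness 0
B: 7→17, due 37, tardiness 0
A: 17→30, due 35, tardiness 0
D: 30→45, due 42, tardiness 3
F: 45→62, due 23, tardiness 39
C: 62→80, due 27, tardiness 53
Late repairs: 3.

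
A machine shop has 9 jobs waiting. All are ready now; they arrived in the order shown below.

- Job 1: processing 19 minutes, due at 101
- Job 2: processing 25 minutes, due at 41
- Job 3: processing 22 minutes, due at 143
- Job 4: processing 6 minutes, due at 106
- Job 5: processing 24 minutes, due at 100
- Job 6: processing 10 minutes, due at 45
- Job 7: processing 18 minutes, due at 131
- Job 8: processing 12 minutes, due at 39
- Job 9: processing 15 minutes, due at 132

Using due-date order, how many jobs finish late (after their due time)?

2

EDD (increasing due date): Job 8 Job 2 Job 6 Job 5 Job 1 Job 4 Job 7 Job 9 Job 3.
Job 8: 0→12, due 39, tardiness 0
Job 2: 12→37, due 41, tardiness 0
Job 6: 37→47, due 45, tardiness 2
Job 5: 47→71, due 100, tardiness 0
Job 1: 71→90, due 101, tardiness 0
Job 4: 90→96, due 106, tardiness 0
Job 7: 96→114, due 131, tardiness 0
Job 9: 114→129, due 132, tardiness 0
Job 3: 129→151, due 143, tardiness 8
Late jobs: 2.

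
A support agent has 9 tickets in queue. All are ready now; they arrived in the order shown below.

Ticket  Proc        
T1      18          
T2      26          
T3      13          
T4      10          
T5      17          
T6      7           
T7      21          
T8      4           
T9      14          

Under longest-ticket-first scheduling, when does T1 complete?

65

LPT (decreasing processing time): T2 T7 T1 T5 T9 T3 T4 T6 T8.
T2: 0→26
T7: 26→47
T1: 47→65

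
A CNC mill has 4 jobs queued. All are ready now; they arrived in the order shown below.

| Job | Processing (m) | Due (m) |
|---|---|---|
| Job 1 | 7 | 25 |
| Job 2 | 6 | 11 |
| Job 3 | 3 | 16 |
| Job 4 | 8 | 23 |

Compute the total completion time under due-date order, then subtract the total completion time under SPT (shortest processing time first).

EDD (increasing due date): Job 2 Job 3 Job 4 Job 1.
Job 2: 0→6
Job 3: 6→9
Job 4: 9→17
Job 1: 17→24
Sum = 6+9+17+24 = 56.
SPT (increasing processing time): Job 3 Job 2 Job 1 Job 4.
Job 3: 0→3
Job 2: 3→9
Job 1: 9→16
Job 4: 16→24
Sum = 3+9+16+24 = 52.
Difference = 56 − 52 = 4.

4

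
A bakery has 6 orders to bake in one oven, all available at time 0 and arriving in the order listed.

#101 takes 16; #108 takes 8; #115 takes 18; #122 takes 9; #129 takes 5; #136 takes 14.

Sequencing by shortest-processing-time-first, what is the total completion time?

SPT (increasing processing time): #129 #108 #122 #136 #101 #115.
#129: 0→5
#108: 5→13
#122: 13→22
#136: 22→36
#101: 36→52
#115: 52→70
Sum = 5+13+22+36+52+70 = 198.

198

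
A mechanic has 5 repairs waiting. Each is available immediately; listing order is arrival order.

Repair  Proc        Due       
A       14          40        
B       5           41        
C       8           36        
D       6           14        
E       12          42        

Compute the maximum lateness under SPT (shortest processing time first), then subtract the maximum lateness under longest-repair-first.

-21

SPT (increasing processing time): B D C E A.
B: 0→5, due 41, lateness -36
D: 5→11, due 14, lateness -3
C: 11→19, due 36, lateness -17
E: 19→31, due 42, lateness -11
A: 31→45, due 40, lateness 5
Maximum = 5.
LPT (decreasing processing time): A E C D B.
A: 0→14, due 40, lateness -26
E: 14→26, due 42, lateness -16
C: 26→34, due 36, lateness -2
D: 34→40, due 14, lateness 26
B: 40→45, due 41, lateness 4
Maximum = 26.
Difference = 5 − 26 = -21.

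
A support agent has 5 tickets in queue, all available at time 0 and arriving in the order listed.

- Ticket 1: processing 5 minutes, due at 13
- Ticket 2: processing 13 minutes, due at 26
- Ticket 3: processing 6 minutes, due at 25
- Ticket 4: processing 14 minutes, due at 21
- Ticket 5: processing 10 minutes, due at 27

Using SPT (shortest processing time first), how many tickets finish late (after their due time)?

SPT (increasing processing time): Ticket 1 Ticket 3 Ticket 5 Ticket 2 Ticket 4.
Ticket 1: 0→5, due 13, tardiness 0
Ticket 3: 5→11, due 25, tardiness 0
Ticket 5: 11→21, due 27, tardiness 0
Ticket 2: 21→34, due 26, tardiness 8
Ticket 4: 34→48, due 21, tardiness 27
Late tickets: 2.

2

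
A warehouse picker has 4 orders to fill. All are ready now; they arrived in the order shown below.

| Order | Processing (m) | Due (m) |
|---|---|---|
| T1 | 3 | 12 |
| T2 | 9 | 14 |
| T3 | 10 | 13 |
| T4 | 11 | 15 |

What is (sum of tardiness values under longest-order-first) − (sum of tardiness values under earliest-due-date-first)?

19

LPT (decreasing processing time): T4 T3 T2 T1.
T4: 0→11, due 15, tardiness 0
T3: 11→21, due 13, tardiness 8
T2: 21→30, due 14, tardiness 16
T1: 30→33, due 12, tardiness 21
Sum = 0+8+16+21 = 45.
EDD (increasing due date): T1 T3 T2 T4.
T1: 0→3, due 12, tardiness 0
T3: 3→13, due 13, tardiness 0
T2: 13→22, due 14, tardiness 8
T4: 22→33, due 15, tardiness 18
Sum = 0+0+8+18 = 26.
Difference = 45 − 26 = 19.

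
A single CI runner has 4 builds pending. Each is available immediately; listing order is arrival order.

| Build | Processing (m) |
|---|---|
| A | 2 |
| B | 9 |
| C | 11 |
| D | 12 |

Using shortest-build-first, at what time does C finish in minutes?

22

SPT (increasing processing time): A B C D.
A: 0→2
B: 2→11
C: 11→22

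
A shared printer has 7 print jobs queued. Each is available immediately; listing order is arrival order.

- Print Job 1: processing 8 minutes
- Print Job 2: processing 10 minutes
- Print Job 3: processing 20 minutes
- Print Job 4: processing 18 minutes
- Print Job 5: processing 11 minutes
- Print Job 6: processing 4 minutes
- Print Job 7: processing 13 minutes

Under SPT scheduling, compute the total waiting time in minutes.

SPT (increasing processing time): Print Job 6 Print Job 1 Print Job 2 Print Job 5 Print Job 7 Print Job 4 Print Job 3.
Print Job 6: waits 0, runs 0→4
Print Job 1: waits 4, runs 4→12
Print Job 2: waits 12, runs 12→22
Print Job 5: waits 22, runs 22→33
Print Job 7: waits 33, runs 33→46
Print Job 4: waits 46, runs 46→64
Print Job 3: waits 64, runs 64→84
Sum = 0+4+12+22+33+46+64 = 181.

181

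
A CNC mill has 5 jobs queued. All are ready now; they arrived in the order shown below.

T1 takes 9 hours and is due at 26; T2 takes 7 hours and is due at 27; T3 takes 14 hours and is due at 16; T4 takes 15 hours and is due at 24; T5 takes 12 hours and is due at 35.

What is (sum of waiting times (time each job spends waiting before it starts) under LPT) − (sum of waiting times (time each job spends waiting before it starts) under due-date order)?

9

LPT (decreasing processing time): T4 T3 T5 T1 T2.
T4: waits 0, runs 0→15
T3: waits 15, runs 15→29
T5: waits 29, runs 29→41
T1: waits 41, runs 41→50
T2: waits 50, runs 50→57
Sum = 0+15+29+41+50 = 135.
EDD (increasing due date): T3 T4 T1 T2 T5.
T3: waits 0, runs 0→14
T4: waits 14, runs 14→29
T1: waits 29, runs 29→38
T2: waits 38, runs 38→45
T5: waits 45, runs 45→57
Sum = 0+14+29+38+45 = 126.
Difference = 135 − 126 = 9.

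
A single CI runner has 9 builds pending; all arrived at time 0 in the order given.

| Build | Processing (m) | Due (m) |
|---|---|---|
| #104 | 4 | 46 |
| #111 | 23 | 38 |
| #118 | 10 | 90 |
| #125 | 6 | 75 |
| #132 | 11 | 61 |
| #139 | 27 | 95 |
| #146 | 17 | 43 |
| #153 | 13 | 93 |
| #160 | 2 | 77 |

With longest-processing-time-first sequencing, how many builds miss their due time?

LPT (decreasing processing time): #139 #111 #146 #153 #132 #118 #125 #104 #160.
#139: 0→27, due 95, tardiness 0
#111: 27→50, due 38, tardiness 12
#146: 50→67, due 43, tardiness 24
#153: 67→80, due 93, tardiness 0
#132: 80→91, due 61, tardiness 30
#118: 91→101, due 90, tardiness 11
#125: 101→107, due 75, tardiness 32
#104: 107→111, due 46, tardiness 65
#160: 111→113, due 77, tardiness 36
Late builds: 7.

7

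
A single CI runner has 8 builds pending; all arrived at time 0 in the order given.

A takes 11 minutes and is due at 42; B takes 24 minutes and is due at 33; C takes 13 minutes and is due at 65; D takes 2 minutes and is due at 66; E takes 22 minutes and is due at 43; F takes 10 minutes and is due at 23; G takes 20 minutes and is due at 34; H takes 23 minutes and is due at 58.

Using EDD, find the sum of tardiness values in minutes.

EDD (increasing due date): F B G A E H C D.
F: 0→10, due 23, tardiness 0
B: 10→34, due 33, tardiness 1
G: 34→54, due 34, tardiness 20
A: 54→65, due 42, tardiness 23
E: 65→87, due 43, tardiness 44
H: 87→110, due 58, tardiness 52
C: 110→123, due 65, tardiness 58
D: 123→125, due 66, tardiness 59
Sum = 0+1+20+23+44+52+58+59 = 257.

257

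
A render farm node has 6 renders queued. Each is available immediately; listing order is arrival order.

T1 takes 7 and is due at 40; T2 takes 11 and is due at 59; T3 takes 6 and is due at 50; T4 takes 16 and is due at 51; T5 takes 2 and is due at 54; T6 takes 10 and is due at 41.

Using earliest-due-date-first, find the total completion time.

179

EDD (increasing due date): T1 T6 T3 T4 T5 T2.
T1: 0→7
T6: 7→17
T3: 17→23
T4: 23→39
T5: 39→41
T2: 41→52
Sum = 7+17+23+39+41+52 = 179.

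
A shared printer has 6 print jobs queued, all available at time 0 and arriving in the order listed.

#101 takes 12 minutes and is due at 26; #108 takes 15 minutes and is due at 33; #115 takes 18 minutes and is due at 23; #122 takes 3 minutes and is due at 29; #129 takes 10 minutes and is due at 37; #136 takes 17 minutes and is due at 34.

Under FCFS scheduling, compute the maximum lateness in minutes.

41

FIFO (arrival order): #101 #108 #115 #122 #129 #136.
#101: 0→12, due 26, lateness -14
#108: 12→27, due 33, lateness -6
#115: 27→45, due 23, lateness 22
#122: 45→48, due 29, lateness 19
#129: 48→58, due 37, lateness 21
#136: 58→75, due 34, lateness 41
Maximum = 41.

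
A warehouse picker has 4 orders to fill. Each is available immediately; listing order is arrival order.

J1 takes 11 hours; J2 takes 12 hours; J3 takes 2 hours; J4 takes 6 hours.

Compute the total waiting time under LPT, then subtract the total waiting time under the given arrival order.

LPT (decreasing processing time): J2 J1 J4 J3.
J2: waits 0, runs 0→12
J1: waits 12, runs 12→23
J4: waits 23, runs 23→29
J3: waits 29, runs 29→31
Sum = 0+12+23+29 = 64.
FIFO (arrival order): J1 J2 J3 J4.
J1: waits 0, runs 0→11
J2: waits 11, runs 11→23
J3: waits 23, runs 23→25
J4: waits 25, runs 25→31
Sum = 0+11+23+25 = 59.
Difference = 64 − 59 = 5.

5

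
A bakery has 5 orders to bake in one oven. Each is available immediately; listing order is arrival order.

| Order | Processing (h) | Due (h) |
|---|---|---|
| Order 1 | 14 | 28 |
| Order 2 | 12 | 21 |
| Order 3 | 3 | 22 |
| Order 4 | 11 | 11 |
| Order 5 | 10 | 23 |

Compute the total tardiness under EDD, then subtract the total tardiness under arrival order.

-27

EDD (increasing due date): Order 4 Order 2 Order 3 Order 5 Order 1.
Order 4: 0→11, due 11, tardiness 0
Order 2: 11→23, due 21, tardiness 2
Order 3: 23→26, due 22, tardiness 4
Order 5: 26→36, due 23, tardiness 13
Order 1: 36→50, due 28, tardiness 22
Sum = 0+2+4+13+22 = 41.
FIFO (arrival order): Order 1 Order 2 Order 3 Order 4 Order 5.
Order 1: 0→14, due 28, tardiness 0
Order 2: 14→26, due 21, tardiness 5
Order 3: 26→29, due 22, tardiness 7
Order 4: 29→40, due 11, tardiness 29
Order 5: 40→50, due 23, tardiness 27
Sum = 0+5+7+29+27 = 68.
Difference = 41 − 68 = -27.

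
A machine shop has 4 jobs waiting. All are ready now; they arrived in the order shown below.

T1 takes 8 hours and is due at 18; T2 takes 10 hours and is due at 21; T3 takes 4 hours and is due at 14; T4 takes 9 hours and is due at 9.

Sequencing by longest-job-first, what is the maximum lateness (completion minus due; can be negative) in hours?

17

LPT (decreasing processing time): T2 T4 T1 T3.
T2: 0→10, due 21, lateness -11
T4: 10→19, due 9, lateness 10
T1: 19→27, due 18, lateness 9
T3: 27→31, due 14, lateness 17
Maximum = 17.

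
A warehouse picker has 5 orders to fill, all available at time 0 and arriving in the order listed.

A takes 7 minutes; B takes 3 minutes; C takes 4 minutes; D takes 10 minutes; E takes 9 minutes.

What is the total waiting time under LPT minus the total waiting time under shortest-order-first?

38

LPT (decreasing processing time): D E A C B.
D: waits 0, runs 0→10
E: waits 10, runs 10→19
A: waits 19, runs 19→26
C: waits 26, runs 26→30
B: waits 30, runs 30→33
Sum = 0+10+19+26+30 = 85.
SPT (increasing processing time): B C A E D.
B: waits 0, runs 0→3
C: waits 3, runs 3→7
A: waits 7, runs 7→14
E: waits 14, runs 14→23
D: waits 23, runs 23→33
Sum = 0+3+7+14+23 = 47.
Difference = 85 − 47 = 38.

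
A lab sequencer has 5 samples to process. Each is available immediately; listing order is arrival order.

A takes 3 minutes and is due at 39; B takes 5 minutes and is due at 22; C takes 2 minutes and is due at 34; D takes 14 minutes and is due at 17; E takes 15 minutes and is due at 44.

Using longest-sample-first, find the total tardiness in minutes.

29

LPT (decreasing processing time): E D B A C.
E: 0→15, due 44, tardiness 0
D: 15→29, due 17, tardiness 12
B: 29→34, due 22, tardiness 12
A: 34→37, due 39, tardiness 0
C: 37→39, due 34, tardiness 5
Sum = 0+12+12+0+5 = 29.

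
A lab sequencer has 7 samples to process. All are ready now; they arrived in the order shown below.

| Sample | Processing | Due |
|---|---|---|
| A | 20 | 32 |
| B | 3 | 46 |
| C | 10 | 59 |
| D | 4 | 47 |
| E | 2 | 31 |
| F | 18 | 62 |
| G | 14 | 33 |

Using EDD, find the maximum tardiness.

EDD (increasing due date): E A G B D C F.
E: 0→2, due 31, tardiness 0
A: 2→22, due 32, tardiness 0
G: 22→36, due 33, tardiness 3
B: 36→39, due 46, tardiness 0
D: 39→43, due 47, tardiness 0
C: 43→53, due 59, tardiness 0
F: 53→71, due 62, tardiness 9
Maximum = 9.

9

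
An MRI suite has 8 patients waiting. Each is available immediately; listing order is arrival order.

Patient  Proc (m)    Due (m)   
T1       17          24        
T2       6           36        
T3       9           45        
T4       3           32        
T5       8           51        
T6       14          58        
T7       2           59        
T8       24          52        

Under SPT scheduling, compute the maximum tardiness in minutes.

SPT (increasing processing time): T7 T4 T2 T5 T3 T6 T1 T8.
T7: 0→2, due 59, tardiness 0
T4: 2→5, due 32, tardiness 0
T2: 5→11, due 36, tardiness 0
T5: 11→19, due 51, tardiness 0
T3: 19→28, due 45, tardiness 0
T6: 28→42, due 58, tardiness 0
T1: 42→59, due 24, tardiness 35
T8: 59→83, due 52, tardiness 31
Maximum = 35.

35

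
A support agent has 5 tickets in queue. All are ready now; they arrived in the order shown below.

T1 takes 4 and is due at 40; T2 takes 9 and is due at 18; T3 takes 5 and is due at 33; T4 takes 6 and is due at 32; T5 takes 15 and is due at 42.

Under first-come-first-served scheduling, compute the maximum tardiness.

0

FIFO (arrival order): T1 T2 T3 T4 T5.
T1: 0→4, due 40, tardiness 0
T2: 4→13, due 18, tardiness 0
T3: 13→18, due 33, tardiness 0
T4: 18→24, due 32, tardiness 0
T5: 24→39, due 42, tardiness 0
Maximum = 0.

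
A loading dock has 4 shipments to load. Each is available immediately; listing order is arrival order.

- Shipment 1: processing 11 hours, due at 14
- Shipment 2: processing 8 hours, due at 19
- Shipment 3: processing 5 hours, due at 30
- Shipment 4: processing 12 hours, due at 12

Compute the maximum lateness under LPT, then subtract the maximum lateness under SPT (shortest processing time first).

-12

LPT (decreasing processing time): Shipment 4 Shipment 1 Shipment 2 Shipment 3.
Shipment 4: 0→12, due 12, lateness 0
Shipment 1: 12→23, due 14, lateness 9
Shipment 2: 23→31, due 19, lateness 12
Shipment 3: 31→36, due 30, lateness 6
Maximum = 12.
SPT (increasing processing time): Shipment 3 Shipment 2 Shipment 1 Shipment 4.
Shipment 3: 0→5, due 30, lateness -25
Shipment 2: 5→13, due 19, lateness -6
Shipment 1: 13→24, due 14, lateness 10
Shipment 4: 24→36, due 12, lateness 24
Maximum = 24.
Difference = 12 − 24 = -12.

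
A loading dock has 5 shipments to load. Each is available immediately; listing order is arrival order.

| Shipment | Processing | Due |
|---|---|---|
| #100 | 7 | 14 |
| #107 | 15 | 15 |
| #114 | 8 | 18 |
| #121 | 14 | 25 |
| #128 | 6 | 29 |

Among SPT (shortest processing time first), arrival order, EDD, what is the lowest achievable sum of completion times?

SPT (increasing processing time): #128 #100 #114 #121 #107.
#128: 0→6
#100: 6→13
#114: 13→21
#121: 21→35
#107: 35→50
Sum = 6+13+21+35+50 = 125.
FIFO (arrival order): #100 #107 #114 #121 #128.
#100: 0→7
#107: 7→22
#114: 22→30
#121: 30→44
#128: 44→50
Sum = 7+22+30+44+50 = 153.
EDD (increasing due date): #100 #107 #114 #121 #128.
#100: 0→7
#107: 7→22
#114: 22→30
#121: 30→44
#128: 44→50
Sum = 7+22+30+44+50 = 153.
SPT 125, FIFO 153, EDD 153 → minimum 125.

125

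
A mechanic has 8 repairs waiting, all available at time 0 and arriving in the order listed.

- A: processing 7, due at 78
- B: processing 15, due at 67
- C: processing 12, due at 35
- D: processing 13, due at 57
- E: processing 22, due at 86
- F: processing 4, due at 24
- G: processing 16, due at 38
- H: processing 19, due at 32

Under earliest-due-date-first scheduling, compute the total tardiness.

62

EDD (increasing due date): F H C G D B A E.
F: 0→4, due 24, tardiness 0
H: 4→23, due 32, tardiness 0
C: 23→35, due 35, tardiness 0
G: 35→51, due 38, tardiness 13
D: 51→64, due 57, tardiness 7
B: 64→79, due 67, tardiness 12
A: 79→86, due 78, tardiness 8
E: 86→108, due 86, tardiness 22
Sum = 0+0+0+13+7+12+8+22 = 62.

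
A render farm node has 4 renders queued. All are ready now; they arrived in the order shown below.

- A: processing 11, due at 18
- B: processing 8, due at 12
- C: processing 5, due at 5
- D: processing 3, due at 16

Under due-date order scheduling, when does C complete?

5

EDD (increasing due date): C B D A.
C: 0→5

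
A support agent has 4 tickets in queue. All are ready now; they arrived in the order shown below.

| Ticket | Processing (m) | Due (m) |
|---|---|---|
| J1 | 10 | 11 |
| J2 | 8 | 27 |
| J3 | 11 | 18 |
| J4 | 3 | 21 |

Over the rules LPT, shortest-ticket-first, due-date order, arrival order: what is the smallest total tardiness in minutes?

LPT (decreasing processing time): J3 J1 J2 J4.
J3: 0→11, due 18, tardiness 0
J1: 11→21, due 11, tardiness 10
J2: 21→29, due 27, tardiness 2
J4: 29→32, due 21, tardiness 11
Sum = 0+10+2+11 = 23.
SPT (increasing processing time): J4 J2 J1 J3.
J4: 0→3, due 21, tardiness 0
J2: 3→11, due 27, tardiness 0
J1: 11→21, due 11, tardiness 10
J3: 21→32, due 18, tardiness 14
Sum = 0+0+10+14 = 24.
EDD (increasing due date): J1 J3 J4 J2.
J1: 0→10, due 11, tardiness 0
J3: 10→21, due 18, tardiness 3
J4: 21→24, due 21, tardiness 3
J2: 24→32, due 27, tardiness 5
Sum = 0+3+3+5 = 11.
FIFO (arrival order): J1 J2 J3 J4.
J1: 0→10, due 11, tardiness 0
J2: 10→18, due 27, tardiness 0
J3: 18→29, due 18, tardiness 11
J4: 29→32, due 21, tardiness 11
Sum = 0+0+11+11 = 22.
LPT 23, SPT 24, EDD 11, FIFO 22 → minimum 11.

11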